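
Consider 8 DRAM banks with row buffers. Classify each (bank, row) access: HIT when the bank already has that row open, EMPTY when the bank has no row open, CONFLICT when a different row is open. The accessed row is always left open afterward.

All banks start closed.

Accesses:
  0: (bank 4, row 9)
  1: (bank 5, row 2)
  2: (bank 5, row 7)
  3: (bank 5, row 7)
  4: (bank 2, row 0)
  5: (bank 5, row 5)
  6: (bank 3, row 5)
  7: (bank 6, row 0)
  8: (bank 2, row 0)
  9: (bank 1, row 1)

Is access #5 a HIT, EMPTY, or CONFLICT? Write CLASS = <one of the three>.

#0 (4,9) E
#1 (5,2) E
#2 (5,7) C  (was 2)
#3 (5,7) H  (was 7)
#4 (2,0) E
#5 (5,5) C  (was 7)
#6 (3,5) E
#7 (6,0) E
#8 (2,0) H  (was 0)
#9 (1,1) E

CLASS = CONFLICT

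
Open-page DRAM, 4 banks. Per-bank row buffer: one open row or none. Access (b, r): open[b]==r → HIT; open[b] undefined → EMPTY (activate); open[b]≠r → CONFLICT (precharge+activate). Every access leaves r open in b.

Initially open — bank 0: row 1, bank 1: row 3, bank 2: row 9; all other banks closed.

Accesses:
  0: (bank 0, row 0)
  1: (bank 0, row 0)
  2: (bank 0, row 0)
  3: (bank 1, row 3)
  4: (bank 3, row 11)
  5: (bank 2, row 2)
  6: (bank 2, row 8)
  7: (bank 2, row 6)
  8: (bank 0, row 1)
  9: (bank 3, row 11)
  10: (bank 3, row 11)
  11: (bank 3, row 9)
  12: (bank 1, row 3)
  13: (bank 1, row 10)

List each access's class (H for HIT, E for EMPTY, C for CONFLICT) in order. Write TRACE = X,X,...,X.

  [0] b0 r0: had r1 ⇒ C
  [1] b0 r0: had r0 ⇒ H
  [2] b0 r0: had r0 ⇒ H
  [3] b1 r3: had r3 ⇒ H
  [4] b3 r11: no row ⇒ E
  [5] b2 r2: had r9 ⇒ C
  [6] b2 r8: had r2 ⇒ C
  [7] b2 r6: had r8 ⇒ C
  [8] b0 r1: had r0 ⇒ C
  [9] b3 r11: had r11 ⇒ H
  [10] b3 r11: had r11 ⇒ H
  [11] b3 r9: had r11 ⇒ C
  [12] b1 r3: had r3 ⇒ H
  [13] b1 r10: had r3 ⇒ C

TRACE = C,H,H,H,E,C,C,C,C,H,H,C,H,C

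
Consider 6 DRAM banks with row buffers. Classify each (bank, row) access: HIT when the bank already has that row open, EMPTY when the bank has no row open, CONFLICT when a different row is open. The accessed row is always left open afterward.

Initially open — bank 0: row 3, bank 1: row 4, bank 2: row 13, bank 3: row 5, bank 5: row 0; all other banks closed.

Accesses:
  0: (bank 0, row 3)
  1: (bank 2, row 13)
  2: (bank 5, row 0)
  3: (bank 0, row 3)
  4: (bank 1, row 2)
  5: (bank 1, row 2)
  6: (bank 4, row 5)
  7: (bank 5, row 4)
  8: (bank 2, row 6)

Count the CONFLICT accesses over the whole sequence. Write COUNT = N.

COUNT = 3

0: bank 0 row 3 — prev 3 → HIT
1: bank 2 row 13 — prev 13 → HIT
2: bank 5 row 0 — prev 0 → HIT
3: bank 0 row 3 — prev 3 → HIT
4: bank 1 row 2 — prev 4 → CONFLICT
5: bank 1 row 2 — prev 2 → HIT
6: bank 4 row 5 — prev None → EMPTY
7: bank 5 row 4 — prev 0 → CONFLICT
8: bank 2 row 6 — prev 13 → CONFLICT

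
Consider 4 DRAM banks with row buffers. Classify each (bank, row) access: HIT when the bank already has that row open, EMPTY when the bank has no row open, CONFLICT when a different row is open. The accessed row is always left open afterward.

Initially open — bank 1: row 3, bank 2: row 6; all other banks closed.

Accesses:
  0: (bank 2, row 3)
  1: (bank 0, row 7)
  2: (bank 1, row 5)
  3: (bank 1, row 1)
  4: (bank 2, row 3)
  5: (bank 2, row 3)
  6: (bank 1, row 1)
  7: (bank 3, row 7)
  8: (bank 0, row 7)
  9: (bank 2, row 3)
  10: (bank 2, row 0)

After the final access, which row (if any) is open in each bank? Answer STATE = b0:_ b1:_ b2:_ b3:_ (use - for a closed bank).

STATE = b0:7 b1:1 b2:0 b3:7

0: bank 2 row 3 — prev 6 → CONFLICT
1: bank 0 row 7 — prev None → EMPTY
2: bank 1 row 5 — prev 3 → CONFLICT
3: bank 1 row 1 — prev 5 → CONFLICT
4: bank 2 row 3 — prev 3 → HIT
5: bank 2 row 3 — prev 3 → HIT
6: bank 1 row 1 — prev 1 → HIT
7: bank 3 row 7 — prev None → EMPTY
8: bank 0 row 7 — prev 7 → HIT
9: bank 2 row 3 — prev 3 → HIT
10: bank 2 row 0 — prev 3 → CONFLICT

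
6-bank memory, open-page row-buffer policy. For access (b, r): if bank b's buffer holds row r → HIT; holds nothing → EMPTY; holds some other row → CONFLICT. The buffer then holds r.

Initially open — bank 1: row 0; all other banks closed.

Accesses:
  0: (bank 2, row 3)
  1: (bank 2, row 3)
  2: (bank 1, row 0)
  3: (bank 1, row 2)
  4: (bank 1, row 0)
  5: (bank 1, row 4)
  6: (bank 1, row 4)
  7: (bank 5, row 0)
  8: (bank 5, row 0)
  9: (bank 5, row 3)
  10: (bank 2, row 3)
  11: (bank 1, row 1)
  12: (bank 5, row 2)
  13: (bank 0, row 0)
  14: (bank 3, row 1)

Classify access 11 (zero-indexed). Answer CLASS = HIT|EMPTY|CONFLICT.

CLASS = CONFLICT

step 0: bank2 None->3 [EMPTY]
step 1: bank2 3->3 [HIT]
step 2: bank1 0->0 [HIT]
step 3: bank1 0->2 [CONFLICT]
step 4: bank1 2->0 [CONFLICT]
step 5: bank1 0->4 [CONFLICT]
step 6: bank1 4->4 [HIT]
step 7: bank5 None->0 [EMPTY]
step 8: bank5 0->0 [HIT]
step 9: bank5 0->3 [CONFLICT]
step 10: bank2 3->3 [HIT]
step 11: bank1 4->1 [CONFLICT]
step 12: bank5 3->2 [CONFLICT]
step 13: bank0 None->0 [EMPTY]
step 14: bank3 None->1 [EMPTY]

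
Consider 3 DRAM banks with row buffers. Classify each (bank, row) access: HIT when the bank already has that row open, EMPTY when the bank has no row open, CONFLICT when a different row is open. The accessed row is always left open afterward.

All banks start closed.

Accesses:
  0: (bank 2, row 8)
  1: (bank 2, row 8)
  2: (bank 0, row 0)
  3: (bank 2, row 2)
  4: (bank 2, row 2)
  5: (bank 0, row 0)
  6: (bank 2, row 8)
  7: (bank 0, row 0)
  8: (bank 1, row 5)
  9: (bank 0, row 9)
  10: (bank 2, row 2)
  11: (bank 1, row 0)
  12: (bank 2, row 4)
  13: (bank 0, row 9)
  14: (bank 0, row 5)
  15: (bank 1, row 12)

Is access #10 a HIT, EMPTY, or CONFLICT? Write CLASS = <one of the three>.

  [0] b2 r8: no row ⇒ E
  [1] b2 r8: had r8 ⇒ H
  [2] b0 r0: no row ⇒ E
  [3] b2 r2: had r8 ⇒ C
  [4] b2 r2: had r2 ⇒ H
  [5] b0 r0: had r0 ⇒ H
  [6] b2 r8: had r2 ⇒ C
  [7] b0 r0: had r0 ⇒ H
  [8] b1 r5: no row ⇒ E
  [9] b0 r9: had r0 ⇒ C
  [10] b2 r2: had r8 ⇒ C
  [11] b1 r0: had r5 ⇒ C
  [12] b2 r4: had r2 ⇒ C
  [13] b0 r9: had r9 ⇒ H
  [14] b0 r5: had r9 ⇒ C
  [15] b1 r12: had r0 ⇒ C

CLASS = CONFLICT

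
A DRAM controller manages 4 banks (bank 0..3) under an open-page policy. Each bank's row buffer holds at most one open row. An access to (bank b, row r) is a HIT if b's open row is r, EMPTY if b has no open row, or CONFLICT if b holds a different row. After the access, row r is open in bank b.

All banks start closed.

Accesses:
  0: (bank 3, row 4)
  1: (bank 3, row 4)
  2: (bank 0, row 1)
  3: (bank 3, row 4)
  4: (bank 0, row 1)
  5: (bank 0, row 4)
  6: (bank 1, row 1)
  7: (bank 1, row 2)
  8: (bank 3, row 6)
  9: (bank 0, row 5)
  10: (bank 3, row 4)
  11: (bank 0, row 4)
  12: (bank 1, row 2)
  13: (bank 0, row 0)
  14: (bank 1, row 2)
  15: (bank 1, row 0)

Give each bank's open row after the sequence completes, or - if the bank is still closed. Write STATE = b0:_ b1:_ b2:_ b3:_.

STATE = b0:0 b1:0 b2:- b3:4

0: bank 3 row 4 — prev None → EMPTY
1: bank 3 row 4 — prev 4 → HIT
2: bank 0 row 1 — prev None → EMPTY
3: bank 3 row 4 — prev 4 → HIT
4: bank 0 row 1 — prev 1 → HIT
5: bank 0 row 4 — prev 1 → CONFLICT
6: bank 1 row 1 — prev None → EMPTY
7: bank 1 row 2 — prev 1 → CONFLICT
8: bank 3 row 6 — prev 4 → CONFLICT
9: bank 0 row 5 — prev 4 → CONFLICT
10: bank 3 row 4 — prev 6 → CONFLICT
11: bank 0 row 4 — prev 5 → CONFLICT
12: bank 1 row 2 — prev 2 → HIT
13: bank 0 row 0 — prev 4 → CONFLICT
14: bank 1 row 2 — prev 2 → HIT
15: bank 1 row 0 — prev 2 → CONFLICT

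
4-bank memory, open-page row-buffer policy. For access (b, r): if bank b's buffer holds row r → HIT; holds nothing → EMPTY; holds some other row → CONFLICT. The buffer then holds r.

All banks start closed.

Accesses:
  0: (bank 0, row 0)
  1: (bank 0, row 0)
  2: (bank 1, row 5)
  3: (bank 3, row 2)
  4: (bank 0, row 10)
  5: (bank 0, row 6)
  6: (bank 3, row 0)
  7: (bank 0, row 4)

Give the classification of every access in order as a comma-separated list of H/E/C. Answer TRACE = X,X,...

TRACE = E,H,E,E,C,C,C,C

step 0: bank0 None->0 [EMPTY]
step 1: bank0 0->0 [HIT]
step 2: bank1 None->5 [EMPTY]
step 3: bank3 None->2 [EMPTY]
step 4: bank0 0->10 [CONFLICT]
step 5: bank0 10->6 [CONFLICT]
step 6: bank3 2->0 [CONFLICT]
step 7: bank0 6->4 [CONFLICT]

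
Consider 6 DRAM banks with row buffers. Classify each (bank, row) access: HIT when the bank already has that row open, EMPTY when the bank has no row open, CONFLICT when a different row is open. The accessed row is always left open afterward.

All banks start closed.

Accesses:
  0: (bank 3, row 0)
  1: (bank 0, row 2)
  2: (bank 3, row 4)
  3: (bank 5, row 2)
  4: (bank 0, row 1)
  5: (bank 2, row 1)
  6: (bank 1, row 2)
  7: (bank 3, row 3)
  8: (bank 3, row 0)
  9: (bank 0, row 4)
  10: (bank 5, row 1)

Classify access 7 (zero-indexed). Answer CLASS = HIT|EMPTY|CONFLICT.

  [0] b3 r0: no row ⇒ E
  [1] b0 r2: no row ⇒ E
  [2] b3 r4: had r0 ⇒ C
  [3] b5 r2: no row ⇒ E
  [4] b0 r1: had r2 ⇒ C
  [5] b2 r1: no row ⇒ E
  [6] b1 r2: no row ⇒ E
  [7] b3 r3: had r4 ⇒ C
  [8] b3 r0: had r3 ⇒ C
  [9] b0 r4: had r1 ⇒ C
  [10] b5 r1: had r2 ⇒ C

CLASS = CONFLICT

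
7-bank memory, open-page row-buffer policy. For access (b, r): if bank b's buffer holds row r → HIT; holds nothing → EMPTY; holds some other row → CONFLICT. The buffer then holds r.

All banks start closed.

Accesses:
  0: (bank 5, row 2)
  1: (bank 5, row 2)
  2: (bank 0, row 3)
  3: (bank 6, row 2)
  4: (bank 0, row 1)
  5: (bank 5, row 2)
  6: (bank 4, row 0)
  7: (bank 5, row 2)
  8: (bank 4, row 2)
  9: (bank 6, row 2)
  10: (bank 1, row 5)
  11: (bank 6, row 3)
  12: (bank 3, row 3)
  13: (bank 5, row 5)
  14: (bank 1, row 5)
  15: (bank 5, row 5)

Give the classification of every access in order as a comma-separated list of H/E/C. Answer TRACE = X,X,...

#0 (5,2) E
#1 (5,2) H  (was 2)
#2 (0,3) E
#3 (6,2) E
#4 (0,1) C  (was 3)
#5 (5,2) H  (was 2)
#6 (4,0) E
#7 (5,2) H  (was 2)
#8 (4,2) C  (was 0)
#9 (6,2) H  (was 2)
#10 (1,5) E
#11 (6,3) C  (was 2)
#12 (3,3) E
#13 (5,5) C  (was 2)
#14 (1,5) H  (was 5)
#15 (5,5) H  (was 5)

TRACE = E,H,E,E,C,H,E,H,C,H,E,C,E,C,H,H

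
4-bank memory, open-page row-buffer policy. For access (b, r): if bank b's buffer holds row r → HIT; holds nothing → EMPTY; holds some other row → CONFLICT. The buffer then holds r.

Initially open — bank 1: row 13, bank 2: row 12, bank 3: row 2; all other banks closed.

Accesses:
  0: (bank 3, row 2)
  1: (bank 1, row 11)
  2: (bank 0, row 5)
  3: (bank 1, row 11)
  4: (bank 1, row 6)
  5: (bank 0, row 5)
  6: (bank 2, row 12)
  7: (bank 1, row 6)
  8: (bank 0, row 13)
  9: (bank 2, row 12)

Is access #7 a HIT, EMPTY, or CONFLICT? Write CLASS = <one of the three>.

CLASS = HIT

#0 (3,2) H  (was 2)
#1 (1,11) C  (was 13)
#2 (0,5) E
#3 (1,11) H  (was 11)
#4 (1,6) C  (was 11)
#5 (0,5) H  (was 5)
#6 (2,12) H  (was 12)
#7 (1,6) H  (was 6)
#8 (0,13) C  (was 5)
#9 (2,12) H  (was 12)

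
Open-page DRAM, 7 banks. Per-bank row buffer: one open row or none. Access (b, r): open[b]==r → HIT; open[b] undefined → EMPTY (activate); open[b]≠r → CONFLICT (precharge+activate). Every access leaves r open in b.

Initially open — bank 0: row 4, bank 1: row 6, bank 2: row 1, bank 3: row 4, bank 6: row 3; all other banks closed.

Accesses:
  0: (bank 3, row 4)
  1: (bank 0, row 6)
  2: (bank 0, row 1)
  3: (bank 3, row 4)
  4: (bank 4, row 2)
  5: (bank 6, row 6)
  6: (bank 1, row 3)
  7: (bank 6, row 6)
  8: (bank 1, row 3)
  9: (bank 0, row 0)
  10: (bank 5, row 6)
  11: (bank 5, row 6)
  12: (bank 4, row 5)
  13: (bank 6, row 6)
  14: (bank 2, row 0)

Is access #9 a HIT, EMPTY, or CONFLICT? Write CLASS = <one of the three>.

CLASS = CONFLICT

step 0: bank3 4->4 [HIT]
step 1: bank0 4->6 [CONFLICT]
step 2: bank0 6->1 [CONFLICT]
step 3: bank3 4->4 [HIT]
step 4: bank4 None->2 [EMPTY]
step 5: bank6 3->6 [CONFLICT]
step 6: bank1 6->3 [CONFLICT]
step 7: bank6 6->6 [HIT]
step 8: bank1 3->3 [HIT]
step 9: bank0 1->0 [CONFLICT]
step 10: bank5 None->6 [EMPTY]
step 11: bank5 6->6 [HIT]
step 12: bank4 2->5 [CONFLICT]
step 13: bank6 6->6 [HIT]
step 14: bank2 1->0 [CONFLICT]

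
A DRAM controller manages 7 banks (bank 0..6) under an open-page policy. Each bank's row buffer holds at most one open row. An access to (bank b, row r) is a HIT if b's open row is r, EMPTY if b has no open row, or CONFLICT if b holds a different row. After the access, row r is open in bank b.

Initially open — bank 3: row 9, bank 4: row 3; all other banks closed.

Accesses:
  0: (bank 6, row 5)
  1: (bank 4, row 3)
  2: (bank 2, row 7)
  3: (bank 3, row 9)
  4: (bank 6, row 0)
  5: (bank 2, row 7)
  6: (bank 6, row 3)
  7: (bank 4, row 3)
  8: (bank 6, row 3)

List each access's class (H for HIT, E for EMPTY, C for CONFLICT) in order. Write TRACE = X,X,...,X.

TRACE = E,H,E,H,C,H,C,H,H

#0 (6,5) E
#1 (4,3) H  (was 3)
#2 (2,7) E
#3 (3,9) H  (was 9)
#4 (6,0) C  (was 5)
#5 (2,7) H  (was 7)
#6 (6,3) C  (was 0)
#7 (4,3) H  (was 3)
#8 (6,3) H  (was 3)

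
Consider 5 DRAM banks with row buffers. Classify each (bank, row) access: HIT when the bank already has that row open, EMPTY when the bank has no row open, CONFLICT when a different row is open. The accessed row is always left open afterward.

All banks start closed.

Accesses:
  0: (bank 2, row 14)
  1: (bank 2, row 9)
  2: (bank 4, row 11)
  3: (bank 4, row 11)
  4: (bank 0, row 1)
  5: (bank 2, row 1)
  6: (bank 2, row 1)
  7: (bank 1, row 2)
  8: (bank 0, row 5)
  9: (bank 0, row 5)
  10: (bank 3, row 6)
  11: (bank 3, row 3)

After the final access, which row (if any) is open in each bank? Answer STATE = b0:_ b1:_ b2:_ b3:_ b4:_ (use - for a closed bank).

STATE = b0:5 b1:2 b2:1 b3:3 b4:11

step 0: bank2 None->14 [EMPTY]
step 1: bank2 14->9 [CONFLICT]
step 2: bank4 None->11 [EMPTY]
step 3: bank4 11->11 [HIT]
step 4: bank0 None->1 [EMPTY]
step 5: bank2 9->1 [CONFLICT]
step 6: bank2 1->1 [HIT]
step 7: bank1 None->2 [EMPTY]
step 8: bank0 1->5 [CONFLICT]
step 9: bank0 5->5 [HIT]
step 10: bank3 None->6 [EMPTY]
step 11: bank3 6->3 [CONFLICT]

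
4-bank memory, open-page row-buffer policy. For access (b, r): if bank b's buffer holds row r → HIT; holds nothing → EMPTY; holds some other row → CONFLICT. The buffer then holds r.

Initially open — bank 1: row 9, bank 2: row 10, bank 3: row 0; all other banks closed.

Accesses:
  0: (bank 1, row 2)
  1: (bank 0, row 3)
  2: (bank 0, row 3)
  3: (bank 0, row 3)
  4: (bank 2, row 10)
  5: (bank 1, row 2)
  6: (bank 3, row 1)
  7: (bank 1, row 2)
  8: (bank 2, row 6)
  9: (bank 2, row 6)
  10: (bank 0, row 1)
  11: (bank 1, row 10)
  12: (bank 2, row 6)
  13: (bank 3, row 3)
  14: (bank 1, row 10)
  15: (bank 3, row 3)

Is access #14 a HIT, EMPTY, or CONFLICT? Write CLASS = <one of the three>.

CLASS = HIT

  [0] b1 r2: had r9 ⇒ C
  [1] b0 r3: no row ⇒ E
  [2] b0 r3: had r3 ⇒ H
  [3] b0 r3: had r3 ⇒ H
  [4] b2 r10: had r10 ⇒ H
  [5] b1 r2: had r2 ⇒ H
  [6] b3 r1: had r0 ⇒ C
  [7] b1 r2: had r2 ⇒ H
  [8] b2 r6: had r10 ⇒ C
  [9] b2 r6: had r6 ⇒ H
  [10] b0 r1: had r3 ⇒ C
  [11] b1 r10: had r2 ⇒ C
  [12] b2 r6: had r6 ⇒ H
  [13] b3 r3: had r1 ⇒ C
  [14] b1 r10: had r10 ⇒ H
  [15] b3 r3: had r3 ⇒ H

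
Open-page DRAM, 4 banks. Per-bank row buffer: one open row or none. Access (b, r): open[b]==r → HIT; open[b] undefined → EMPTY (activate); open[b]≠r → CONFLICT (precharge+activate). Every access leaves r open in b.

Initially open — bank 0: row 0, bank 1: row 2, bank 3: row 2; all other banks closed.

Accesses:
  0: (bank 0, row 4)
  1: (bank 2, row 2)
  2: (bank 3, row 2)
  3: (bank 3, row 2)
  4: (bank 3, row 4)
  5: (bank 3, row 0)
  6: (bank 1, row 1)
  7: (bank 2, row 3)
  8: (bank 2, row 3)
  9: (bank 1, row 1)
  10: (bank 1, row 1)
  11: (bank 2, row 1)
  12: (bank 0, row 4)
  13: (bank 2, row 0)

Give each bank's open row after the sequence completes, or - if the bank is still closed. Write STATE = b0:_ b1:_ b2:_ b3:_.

STATE = b0:4 b1:1 b2:0 b3:0

  [0] b0 r4: had r0 ⇒ C
  [1] b2 r2: no row ⇒ E
  [2] b3 r2: had r2 ⇒ H
  [3] b3 r2: had r2 ⇒ H
  [4] b3 r4: had r2 ⇒ C
  [5] b3 r0: had r4 ⇒ C
  [6] b1 r1: had r2 ⇒ C
  [7] b2 r3: had r2 ⇒ C
  [8] b2 r3: had r3 ⇒ H
  [9] b1 r1: had r1 ⇒ H
  [10] b1 r1: had r1 ⇒ H
  [11] b2 r1: had r3 ⇒ C
  [12] b0 r4: had r4 ⇒ H
  [13] b2 r0: had r1 ⇒ C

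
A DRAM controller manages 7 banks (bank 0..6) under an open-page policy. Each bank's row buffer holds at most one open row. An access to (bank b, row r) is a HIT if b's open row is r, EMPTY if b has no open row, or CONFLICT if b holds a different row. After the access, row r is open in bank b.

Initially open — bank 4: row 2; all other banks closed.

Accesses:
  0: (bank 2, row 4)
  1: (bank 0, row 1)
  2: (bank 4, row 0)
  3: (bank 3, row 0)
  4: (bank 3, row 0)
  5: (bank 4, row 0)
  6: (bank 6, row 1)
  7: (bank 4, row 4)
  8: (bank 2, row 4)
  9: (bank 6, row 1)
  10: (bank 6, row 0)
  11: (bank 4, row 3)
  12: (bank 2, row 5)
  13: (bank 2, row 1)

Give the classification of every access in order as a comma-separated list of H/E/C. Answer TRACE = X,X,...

0: bank 2 row 4 — prev None → EMPTY
1: bank 0 row 1 — prev None → EMPTY
2: bank 4 row 0 — prev 2 → CONFLICT
3: bank 3 row 0 — prev None → EMPTY
4: bank 3 row 0 — prev 0 → HIT
5: bank 4 row 0 — prev 0 → HIT
6: bank 6 row 1 — prev None → EMPTY
7: bank 4 row 4 — prev 0 → CONFLICT
8: bank 2 row 4 — prev 4 → HIT
9: bank 6 row 1 — prev 1 → HIT
10: bank 6 row 0 — prev 1 → CONFLICT
11: bank 4 row 3 — prev 4 → CONFLICT
12: bank 2 row 5 — prev 4 → CONFLICT
13: bank 2 row 1 — prev 5 → CONFLICT

TRACE = E,E,C,E,H,H,E,C,H,H,C,C,C,C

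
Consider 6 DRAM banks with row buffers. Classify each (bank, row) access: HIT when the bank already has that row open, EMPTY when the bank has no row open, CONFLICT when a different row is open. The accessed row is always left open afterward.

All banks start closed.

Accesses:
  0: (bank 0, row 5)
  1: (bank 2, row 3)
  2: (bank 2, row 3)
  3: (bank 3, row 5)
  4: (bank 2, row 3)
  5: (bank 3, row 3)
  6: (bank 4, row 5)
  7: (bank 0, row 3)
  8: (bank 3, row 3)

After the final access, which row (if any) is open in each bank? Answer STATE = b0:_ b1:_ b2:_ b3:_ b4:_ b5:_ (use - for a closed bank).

0: bank 0 row 5 — prev None → EMPTY
1: bank 2 row 3 — prev None → EMPTY
2: bank 2 row 3 — prev 3 → HIT
3: bank 3 row 5 — prev None → EMPTY
4: bank 2 row 3 — prev 3 → HIT
5: bank 3 row 3 — prev 5 → CONFLICT
6: bank 4 row 5 — prev None → EMPTY
7: bank 0 row 3 — prev 5 → CONFLICT
8: bank 3 row 3 — prev 3 → HIT

STATE = b0:3 b1:- b2:3 b3:3 b4:5 b5:-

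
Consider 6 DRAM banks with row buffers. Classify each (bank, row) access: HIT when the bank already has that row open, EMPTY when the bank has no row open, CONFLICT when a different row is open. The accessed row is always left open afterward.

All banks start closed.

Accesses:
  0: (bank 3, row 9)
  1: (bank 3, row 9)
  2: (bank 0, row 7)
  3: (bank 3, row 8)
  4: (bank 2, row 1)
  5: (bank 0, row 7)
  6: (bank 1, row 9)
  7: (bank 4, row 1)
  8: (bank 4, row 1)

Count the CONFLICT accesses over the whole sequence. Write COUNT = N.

0: bank 3 row 9 — prev None → EMPTY
1: bank 3 row 9 — prev 9 → HIT
2: bank 0 row 7 — prev None → EMPTY
3: bank 3 row 8 — prev 9 → CONFLICT
4: bank 2 row 1 — prev None → EMPTY
5: bank 0 row 7 — prev 7 → HIT
6: bank 1 row 9 — prev None → EMPTY
7: bank 4 row 1 — prev None → EMPTY
8: bank 4 row 1 — prev 1 → HIT

COUNT = 1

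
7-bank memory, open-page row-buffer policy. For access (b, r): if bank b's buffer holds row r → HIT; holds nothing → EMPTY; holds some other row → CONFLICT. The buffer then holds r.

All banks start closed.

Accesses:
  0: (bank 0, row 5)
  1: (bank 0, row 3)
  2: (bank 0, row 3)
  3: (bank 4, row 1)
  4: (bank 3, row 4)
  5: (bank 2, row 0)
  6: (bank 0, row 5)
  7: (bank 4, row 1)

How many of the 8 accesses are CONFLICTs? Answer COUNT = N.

COUNT = 2

#0 (0,5) E
#1 (0,3) C  (was 5)
#2 (0,3) H  (was 3)
#3 (4,1) E
#4 (3,4) E
#5 (2,0) E
#6 (0,5) C  (was 3)
#7 (4,1) H  (was 1)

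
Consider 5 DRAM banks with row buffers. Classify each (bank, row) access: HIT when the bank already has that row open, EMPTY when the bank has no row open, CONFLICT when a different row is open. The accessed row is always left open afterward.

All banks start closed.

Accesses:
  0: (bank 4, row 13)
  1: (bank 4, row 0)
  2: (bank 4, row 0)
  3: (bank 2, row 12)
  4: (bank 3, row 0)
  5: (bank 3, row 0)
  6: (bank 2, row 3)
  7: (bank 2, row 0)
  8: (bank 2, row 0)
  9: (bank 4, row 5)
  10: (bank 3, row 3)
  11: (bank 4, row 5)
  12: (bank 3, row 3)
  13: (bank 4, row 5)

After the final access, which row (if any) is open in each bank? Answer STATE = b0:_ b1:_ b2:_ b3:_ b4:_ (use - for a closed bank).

STATE = b0:- b1:- b2:0 b3:3 b4:5

0: bank 4 row 13 — prev None → EMPTY
1: bank 4 row 0 — prev 13 → CONFLICT
2: bank 4 row 0 — prev 0 → HIT
3: bank 2 row 12 — prev None → EMPTY
4: bank 3 row 0 — prev None → EMPTY
5: bank 3 row 0 — prev 0 → HIT
6: bank 2 row 3 — prev 12 → CONFLICT
7: bank 2 row 0 — prev 3 → CONFLICT
8: bank 2 row 0 — prev 0 → HIT
9: bank 4 row 5 — prev 0 → CONFLICT
10: bank 3 row 3 — prev 0 → CONFLICT
11: bank 4 row 5 — prev 5 → HIT
12: bank 3 row 3 — prev 3 → HIT
13: bank 4 row 5 — prev 5 → HIT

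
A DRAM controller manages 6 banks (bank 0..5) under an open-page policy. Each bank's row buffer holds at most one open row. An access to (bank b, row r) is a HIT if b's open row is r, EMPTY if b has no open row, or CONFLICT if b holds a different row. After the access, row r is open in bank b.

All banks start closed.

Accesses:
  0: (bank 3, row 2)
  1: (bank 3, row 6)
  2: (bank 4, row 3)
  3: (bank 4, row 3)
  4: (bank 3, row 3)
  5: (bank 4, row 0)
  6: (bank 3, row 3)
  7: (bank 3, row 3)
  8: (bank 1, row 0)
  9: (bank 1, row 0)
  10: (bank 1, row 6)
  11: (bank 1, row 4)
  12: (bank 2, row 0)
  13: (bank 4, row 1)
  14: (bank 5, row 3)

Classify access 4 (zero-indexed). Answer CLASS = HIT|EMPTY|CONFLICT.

  [0] b3 r2: no row ⇒ E
  [1] b3 r6: had r2 ⇒ C
  [2] b4 r3: no row ⇒ E
  [3] b4 r3: had r3 ⇒ H
  [4] b3 r3: had r6 ⇒ C
  [5] b4 r0: had r3 ⇒ C
  [6] b3 r3: had r3 ⇒ H
  [7] b3 r3: had r3 ⇒ H
  [8] b1 r0: no row ⇒ E
  [9] b1 r0: had r0 ⇒ H
  [10] b1 r6: had r0 ⇒ C
  [11] b1 r4: had r6 ⇒ C
  [12] b2 r0: no row ⇒ E
  [13] b4 r1: had r0 ⇒ C
  [14] b5 r3: no row ⇒ E

CLASS = CONFLICT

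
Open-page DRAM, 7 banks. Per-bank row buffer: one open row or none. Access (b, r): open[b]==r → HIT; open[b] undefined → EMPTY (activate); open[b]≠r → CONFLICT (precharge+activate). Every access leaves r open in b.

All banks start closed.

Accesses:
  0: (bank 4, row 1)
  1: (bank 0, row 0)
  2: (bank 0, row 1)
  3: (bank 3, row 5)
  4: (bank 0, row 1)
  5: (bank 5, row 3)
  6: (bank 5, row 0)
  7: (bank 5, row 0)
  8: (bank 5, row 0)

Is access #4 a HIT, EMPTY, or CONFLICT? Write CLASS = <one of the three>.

step 0: bank4 None->1 [EMPTY]
step 1: bank0 None->0 [EMPTY]
step 2: bank0 0->1 [CONFLICT]
step 3: bank3 None->5 [EMPTY]
step 4: bank0 1->1 [HIT]
step 5: bank5 None->3 [EMPTY]
step 6: bank5 3->0 [CONFLICT]
step 7: bank5 0->0 [HIT]
step 8: bank5 0->0 [HIT]

CLASS = HIT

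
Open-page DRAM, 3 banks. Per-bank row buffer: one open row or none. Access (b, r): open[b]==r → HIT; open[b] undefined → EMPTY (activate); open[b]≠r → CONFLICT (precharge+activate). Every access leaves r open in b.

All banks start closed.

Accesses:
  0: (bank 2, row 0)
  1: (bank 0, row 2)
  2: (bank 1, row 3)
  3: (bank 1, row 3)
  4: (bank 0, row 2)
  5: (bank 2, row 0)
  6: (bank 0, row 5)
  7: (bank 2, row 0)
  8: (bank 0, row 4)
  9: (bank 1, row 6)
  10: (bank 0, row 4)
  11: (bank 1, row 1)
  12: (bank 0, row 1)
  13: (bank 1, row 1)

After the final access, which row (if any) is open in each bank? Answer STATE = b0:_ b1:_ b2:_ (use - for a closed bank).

  [0] b2 r0: no row ⇒ E
  [1] b0 r2: no row ⇒ E
  [2] b1 r3: no row ⇒ E
  [3] b1 r3: had r3 ⇒ H
  [4] b0 r2: had r2 ⇒ H
  [5] b2 r0: had r0 ⇒ H
  [6] b0 r5: had r2 ⇒ C
  [7] b2 r0: had r0 ⇒ H
  [8] b0 r4: had r5 ⇒ C
  [9] b1 r6: had r3 ⇒ C
  [10] b0 r4: had r4 ⇒ H
  [11] b1 r1: had r6 ⇒ C
  [12] b0 r1: had r4 ⇒ C
  [13] b1 r1: had r1 ⇒ H

STATE = b0:1 b1:1 b2:0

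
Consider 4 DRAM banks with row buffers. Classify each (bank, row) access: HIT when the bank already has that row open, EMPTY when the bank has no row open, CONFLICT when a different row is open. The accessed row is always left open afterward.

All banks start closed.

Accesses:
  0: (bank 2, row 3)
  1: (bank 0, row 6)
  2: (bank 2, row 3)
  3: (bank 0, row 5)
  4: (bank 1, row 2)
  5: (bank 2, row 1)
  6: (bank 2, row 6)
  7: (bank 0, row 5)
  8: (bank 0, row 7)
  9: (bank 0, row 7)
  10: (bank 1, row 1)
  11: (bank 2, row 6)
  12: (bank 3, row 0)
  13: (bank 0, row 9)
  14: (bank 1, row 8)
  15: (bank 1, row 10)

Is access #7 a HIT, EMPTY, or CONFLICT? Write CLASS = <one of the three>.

CLASS = HIT

  [0] b2 r3: no row ⇒ E
  [1] b0 r6: no row ⇒ E
  [2] b2 r3: had r3 ⇒ H
  [3] b0 r5: had r6 ⇒ C
  [4] b1 r2: no row ⇒ E
  [5] b2 r1: had r3 ⇒ C
  [6] b2 r6: had r1 ⇒ C
  [7] b0 r5: had r5 ⇒ H
  [8] b0 r7: had r5 ⇒ C
  [9] b0 r7: had r7 ⇒ H
  [10] b1 r1: had r2 ⇒ C
  [11] b2 r6: had r6 ⇒ H
  [12] b3 r0: no row ⇒ E
  [13] b0 r9: had r7 ⇒ C
  [14] b1 r8: had r1 ⇒ C
  [15] b1 r10: had r8 ⇒ C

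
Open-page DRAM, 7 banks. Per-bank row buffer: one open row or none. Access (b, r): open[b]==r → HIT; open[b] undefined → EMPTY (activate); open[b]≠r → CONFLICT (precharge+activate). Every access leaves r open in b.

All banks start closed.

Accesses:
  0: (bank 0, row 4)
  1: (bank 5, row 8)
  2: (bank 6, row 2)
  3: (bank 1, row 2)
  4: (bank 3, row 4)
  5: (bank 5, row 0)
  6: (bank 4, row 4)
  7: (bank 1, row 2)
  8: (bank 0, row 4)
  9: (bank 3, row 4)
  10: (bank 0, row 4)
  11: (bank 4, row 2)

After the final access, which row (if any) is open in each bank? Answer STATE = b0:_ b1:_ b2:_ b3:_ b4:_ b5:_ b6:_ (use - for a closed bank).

STATE = b0:4 b1:2 b2:- b3:4 b4:2 b5:0 b6:2

step 0: bank0 None->4 [EMPTY]
step 1: bank5 None->8 [EMPTY]
step 2: bank6 None->2 [EMPTY]
step 3: bank1 None->2 [EMPTY]
step 4: bank3 None->4 [EMPTY]
step 5: bank5 8->0 [CONFLICT]
step 6: bank4 None->4 [EMPTY]
step 7: bank1 2->2 [HIT]
step 8: bank0 4->4 [HIT]
step 9: bank3 4->4 [HIT]
step 10: bank0 4->4 [HIT]
step 11: bank4 4->2 [CONFLICT]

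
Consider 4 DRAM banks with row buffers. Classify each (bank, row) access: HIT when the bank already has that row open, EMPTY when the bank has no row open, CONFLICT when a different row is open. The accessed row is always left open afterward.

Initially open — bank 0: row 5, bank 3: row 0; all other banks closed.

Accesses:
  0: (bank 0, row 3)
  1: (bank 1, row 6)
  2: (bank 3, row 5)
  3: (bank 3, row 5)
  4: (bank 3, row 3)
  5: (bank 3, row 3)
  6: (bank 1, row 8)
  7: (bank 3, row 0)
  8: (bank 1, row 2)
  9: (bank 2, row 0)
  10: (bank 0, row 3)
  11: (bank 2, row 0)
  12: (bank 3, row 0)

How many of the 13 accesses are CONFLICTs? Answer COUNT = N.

  [0] b0 r3: had r5 ⇒ C
  [1] b1 r6: no row ⇒ E
  [2] b3 r5: had r0 ⇒ C
  [3] b3 r5: had r5 ⇒ H
  [4] b3 r3: had r5 ⇒ C
  [5] b3 r3: had r3 ⇒ H
  [6] b1 r8: had r6 ⇒ C
  [7] b3 r0: had r3 ⇒ C
  [8] b1 r2: had r8 ⇒ C
  [9] b2 r0: no row ⇒ E
  [10] b0 r3: had r3 ⇒ H
  [11] b2 r0: had r0 ⇒ H
  [12] b3 r0: had r0 ⇒ H

COUNT = 6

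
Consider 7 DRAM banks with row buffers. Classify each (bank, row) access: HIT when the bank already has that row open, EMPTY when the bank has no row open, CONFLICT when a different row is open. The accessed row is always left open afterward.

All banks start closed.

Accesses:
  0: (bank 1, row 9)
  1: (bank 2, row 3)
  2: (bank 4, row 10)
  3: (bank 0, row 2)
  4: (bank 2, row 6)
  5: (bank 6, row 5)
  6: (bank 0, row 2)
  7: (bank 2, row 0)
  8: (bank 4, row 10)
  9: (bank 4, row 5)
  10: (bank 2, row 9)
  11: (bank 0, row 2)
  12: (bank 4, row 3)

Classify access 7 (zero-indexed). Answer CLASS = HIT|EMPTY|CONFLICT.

CLASS = CONFLICT

#0 (1,9) E
#1 (2,3) E
#2 (4,10) E
#3 (0,2) E
#4 (2,6) C  (was 3)
#5 (6,5) E
#6 (0,2) H  (was 2)
#7 (2,0) C  (was 6)
#8 (4,10) H  (was 10)
#9 (4,5) C  (was 10)
#10 (2,9) C  (was 0)
#11 (0,2) H  (was 2)
#12 (4,3) C  (was 5)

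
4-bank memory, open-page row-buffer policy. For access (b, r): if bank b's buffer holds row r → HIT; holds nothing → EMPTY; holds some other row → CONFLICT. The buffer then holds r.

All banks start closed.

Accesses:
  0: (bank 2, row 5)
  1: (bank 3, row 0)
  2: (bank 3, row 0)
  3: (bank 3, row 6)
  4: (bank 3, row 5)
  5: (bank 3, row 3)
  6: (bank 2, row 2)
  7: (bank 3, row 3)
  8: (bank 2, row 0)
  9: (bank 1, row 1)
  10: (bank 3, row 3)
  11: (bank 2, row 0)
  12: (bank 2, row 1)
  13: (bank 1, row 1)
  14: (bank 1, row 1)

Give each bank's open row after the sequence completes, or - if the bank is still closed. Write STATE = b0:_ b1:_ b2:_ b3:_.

step 0: bank2 None->5 [EMPTY]
step 1: bank3 None->0 [EMPTY]
step 2: bank3 0->0 [HIT]
step 3: bank3 0->6 [CONFLICT]
step 4: bank3 6->5 [CONFLICT]
step 5: bank3 5->3 [CONFLICT]
step 6: bank2 5->2 [CONFLICT]
step 7: bank3 3->3 [HIT]
step 8: bank2 2->0 [CONFLICT]
step 9: bank1 None->1 [EMPTY]
step 10: bank3 3->3 [HIT]
step 11: bank2 0->0 [HIT]
step 12: bank2 0->1 [CONFLICT]
step 13: bank1 1->1 [HIT]
step 14: bank1 1->1 [HIT]

STATE = b0:- b1:1 b2:1 b3:3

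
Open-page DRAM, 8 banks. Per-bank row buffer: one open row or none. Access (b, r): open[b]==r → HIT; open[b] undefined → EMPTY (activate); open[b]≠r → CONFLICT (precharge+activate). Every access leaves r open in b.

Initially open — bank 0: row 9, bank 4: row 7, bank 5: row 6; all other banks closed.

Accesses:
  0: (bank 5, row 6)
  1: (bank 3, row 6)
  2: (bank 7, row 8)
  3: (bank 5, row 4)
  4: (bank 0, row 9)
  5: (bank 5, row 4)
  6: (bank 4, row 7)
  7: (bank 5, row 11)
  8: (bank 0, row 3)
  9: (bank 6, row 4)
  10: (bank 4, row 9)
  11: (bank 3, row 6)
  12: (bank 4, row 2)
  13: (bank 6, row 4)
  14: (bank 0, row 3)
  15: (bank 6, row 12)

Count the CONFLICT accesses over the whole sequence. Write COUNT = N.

COUNT = 6

step 0: bank5 6->6 [HIT]
step 1: bank3 None->6 [EMPTY]
step 2: bank7 None->8 [EMPTY]
step 3: bank5 6->4 [CONFLICT]
step 4: bank0 9->9 [HIT]
step 5: bank5 4->4 [HIT]
step 6: bank4 7->7 [HIT]
step 7: bank5 4->11 [CONFLICT]
step 8: bank0 9->3 [CONFLICT]
step 9: bank6 None->4 [EMPTY]
step 10: bank4 7->9 [CONFLICT]
step 11: bank3 6->6 [HIT]
step 12: bank4 9->2 [CONFLICT]
step 13: bank6 4->4 [HIT]
step 14: bank0 3->3 [HIT]
step 15: bank6 4->12 [CONFLICT]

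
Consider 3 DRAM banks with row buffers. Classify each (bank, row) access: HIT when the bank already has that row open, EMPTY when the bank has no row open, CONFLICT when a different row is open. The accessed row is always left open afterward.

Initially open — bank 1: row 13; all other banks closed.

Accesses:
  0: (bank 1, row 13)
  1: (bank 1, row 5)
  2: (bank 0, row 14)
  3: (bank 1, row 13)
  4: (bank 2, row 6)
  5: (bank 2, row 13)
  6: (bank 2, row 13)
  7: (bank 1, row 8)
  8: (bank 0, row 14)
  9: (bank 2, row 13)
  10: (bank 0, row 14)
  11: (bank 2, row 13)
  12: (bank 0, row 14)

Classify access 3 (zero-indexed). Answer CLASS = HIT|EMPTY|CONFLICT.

CLASS = CONFLICT

0: bank 1 row 13 — prev 13 → HIT
1: bank 1 row 5 — prev 13 → CONFLICT
2: bank 0 row 14 — prev None → EMPTY
3: bank 1 row 13 — prev 5 → CONFLICT
4: bank 2 row 6 — prev None → EMPTY
5: bank 2 row 13 — prev 6 → CONFLICT
6: bank 2 row 13 — prev 13 → HIT
7: bank 1 row 8 — prev 13 → CONFLICT
8: bank 0 row 14 — prev 14 → HIT
9: bank 2 row 13 — prev 13 → HIT
10: bank 0 row 14 — prev 14 → HIT
11: bank 2 row 13 — prev 13 → HIT
12: bank 0 row 14 — prev 14 → HIT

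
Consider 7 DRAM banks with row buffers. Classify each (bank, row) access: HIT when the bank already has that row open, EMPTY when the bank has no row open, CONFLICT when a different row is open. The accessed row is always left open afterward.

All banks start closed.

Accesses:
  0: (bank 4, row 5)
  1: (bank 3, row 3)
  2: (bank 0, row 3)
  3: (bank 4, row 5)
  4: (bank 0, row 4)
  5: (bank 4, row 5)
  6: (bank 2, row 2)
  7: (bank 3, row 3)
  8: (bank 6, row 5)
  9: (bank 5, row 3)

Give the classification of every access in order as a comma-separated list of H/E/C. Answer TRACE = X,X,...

TRACE = E,E,E,H,C,H,E,H,E,E

#0 (4,5) E
#1 (3,3) E
#2 (0,3) E
#3 (4,5) H  (was 5)
#4 (0,4) C  (was 3)
#5 (4,5) H  (was 5)
#6 (2,2) E
#7 (3,3) H  (was 3)
#8 (6,5) E
#9 (5,3) E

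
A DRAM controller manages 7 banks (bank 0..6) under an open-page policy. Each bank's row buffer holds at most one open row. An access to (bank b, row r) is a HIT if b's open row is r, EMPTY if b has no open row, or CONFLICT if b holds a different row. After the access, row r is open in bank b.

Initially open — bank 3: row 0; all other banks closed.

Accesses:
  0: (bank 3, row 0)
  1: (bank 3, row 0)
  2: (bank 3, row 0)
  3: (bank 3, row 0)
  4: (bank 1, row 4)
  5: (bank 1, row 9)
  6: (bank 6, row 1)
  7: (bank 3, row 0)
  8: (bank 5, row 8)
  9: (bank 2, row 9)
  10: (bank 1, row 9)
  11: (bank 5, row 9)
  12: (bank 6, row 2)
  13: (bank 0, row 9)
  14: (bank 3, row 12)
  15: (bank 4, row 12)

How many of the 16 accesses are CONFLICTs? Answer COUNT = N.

COUNT = 4

#0 (3,0) H  (was 0)
#1 (3,0) H  (was 0)
#2 (3,0) H  (was 0)
#3 (3,0) H  (was 0)
#4 (1,4) E
#5 (1,9) C  (was 4)
#6 (6,1) E
#7 (3,0) H  (was 0)
#8 (5,8) E
#9 (2,9) E
#10 (1,9) H  (was 9)
#11 (5,9) C  (was 8)
#12 (6,2) C  (was 1)
#13 (0,9) E
#14 (3,12) C  (was 0)
#15 (4,12) E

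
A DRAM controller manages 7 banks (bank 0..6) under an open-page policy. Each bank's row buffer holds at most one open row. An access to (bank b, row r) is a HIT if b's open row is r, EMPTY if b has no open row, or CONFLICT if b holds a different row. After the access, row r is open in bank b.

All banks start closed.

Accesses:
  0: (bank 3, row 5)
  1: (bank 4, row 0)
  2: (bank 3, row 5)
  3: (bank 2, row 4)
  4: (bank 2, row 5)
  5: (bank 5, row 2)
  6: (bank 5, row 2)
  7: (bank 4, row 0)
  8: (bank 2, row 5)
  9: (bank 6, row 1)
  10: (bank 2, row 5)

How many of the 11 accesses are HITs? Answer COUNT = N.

COUNT = 5

0: bank 3 row 5 — prev None → EMPTY
1: bank 4 row 0 — prev None → EMPTY
2: bank 3 row 5 — prev 5 → HIT
3: bank 2 row 4 — prev None → EMPTY
4: bank 2 row 5 — prev 4 → CONFLICT
5: bank 5 row 2 — prev None → EMPTY
6: bank 5 row 2 — prev 2 → HIT
7: bank 4 row 0 — prev 0 → HIT
8: bank 2 row 5 — prev 5 → HIT
9: bank 6 row 1 — prev None → EMPTY
10: bank 2 row 5 — prev 5 → HIT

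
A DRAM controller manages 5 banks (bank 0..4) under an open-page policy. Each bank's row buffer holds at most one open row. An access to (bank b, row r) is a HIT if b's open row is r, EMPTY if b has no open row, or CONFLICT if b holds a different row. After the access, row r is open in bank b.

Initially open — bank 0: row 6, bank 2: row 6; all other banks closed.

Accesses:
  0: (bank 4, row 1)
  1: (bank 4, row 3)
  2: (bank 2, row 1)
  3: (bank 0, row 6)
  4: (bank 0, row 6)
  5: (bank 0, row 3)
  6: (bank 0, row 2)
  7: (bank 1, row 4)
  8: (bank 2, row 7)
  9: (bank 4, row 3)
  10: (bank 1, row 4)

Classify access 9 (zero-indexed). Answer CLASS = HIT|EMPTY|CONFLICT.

step 0: bank4 None->1 [EMPTY]
step 1: bank4 1->3 [CONFLICT]
step 2: bank2 6->1 [CONFLICT]
step 3: bank0 6->6 [HIT]
step 4: bank0 6->6 [HIT]
step 5: bank0 6->3 [CONFLICT]
step 6: bank0 3->2 [CONFLICT]
step 7: bank1 None->4 [EMPTY]
step 8: bank2 1->7 [CONFLICT]
step 9: bank4 3->3 [HIT]
step 10: bank1 4->4 [HIT]

CLASS = HIT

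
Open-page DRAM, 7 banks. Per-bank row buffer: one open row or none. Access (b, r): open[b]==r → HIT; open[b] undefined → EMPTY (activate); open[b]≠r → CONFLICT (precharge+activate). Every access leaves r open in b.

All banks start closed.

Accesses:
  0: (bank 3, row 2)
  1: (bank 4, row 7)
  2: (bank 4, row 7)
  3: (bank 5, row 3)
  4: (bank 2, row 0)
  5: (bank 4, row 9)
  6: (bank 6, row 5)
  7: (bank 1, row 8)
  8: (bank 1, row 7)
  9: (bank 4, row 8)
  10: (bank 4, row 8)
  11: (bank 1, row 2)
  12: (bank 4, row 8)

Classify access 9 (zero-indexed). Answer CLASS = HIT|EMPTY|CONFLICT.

CLASS = CONFLICT

  [0] b3 r2: no row ⇒ E
  [1] b4 r7: no row ⇒ E
  [2] b4 r7: had r7 ⇒ H
  [3] b5 r3: no row ⇒ E
  [4] b2 r0: no row ⇒ E
  [5] b4 r9: had r7 ⇒ C
  [6] b6 r5: no row ⇒ E
  [7] b1 r8: no row ⇒ E
  [8] b1 r7: had r8 ⇒ C
  [9] b4 r8: had r9 ⇒ C
  [10] b4 r8: had r8 ⇒ H
  [11] b1 r2: had r7 ⇒ C
  [12] b4 r8: had r8 ⇒ H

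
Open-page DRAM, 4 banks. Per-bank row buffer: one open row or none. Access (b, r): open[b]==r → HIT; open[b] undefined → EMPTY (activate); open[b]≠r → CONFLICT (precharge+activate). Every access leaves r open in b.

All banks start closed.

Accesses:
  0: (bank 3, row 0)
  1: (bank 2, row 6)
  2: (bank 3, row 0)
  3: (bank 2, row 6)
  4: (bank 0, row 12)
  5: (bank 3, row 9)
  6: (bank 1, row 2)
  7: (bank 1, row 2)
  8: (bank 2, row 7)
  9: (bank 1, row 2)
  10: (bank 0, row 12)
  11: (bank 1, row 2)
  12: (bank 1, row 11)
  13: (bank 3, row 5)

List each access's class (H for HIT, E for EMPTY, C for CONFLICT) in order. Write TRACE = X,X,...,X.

TRACE = E,E,H,H,E,C,E,H,C,H,H,H,C,C

0: bank 3 row 0 — prev None → EMPTY
1: bank 2 row 6 — prev None → EMPTY
2: bank 3 row 0 — prev 0 → HIT
3: bank 2 row 6 — prev 6 → HIT
4: bank 0 row 12 — prev None → EMPTY
5: bank 3 row 9 — prev 0 → CONFLICT
6: bank 1 row 2 — prev None → EMPTY
7: bank 1 row 2 — prev 2 → HIT
8: bank 2 row 7 — prev 6 → CONFLICT
9: bank 1 row 2 — prev 2 → HIT
10: bank 0 row 12 — prev 12 → HIT
11: bank 1 row 2 — prev 2 → HIT
12: bank 1 row 11 — prev 2 → CONFLICT
13: bank 3 row 5 — prev 9 → CONFLICT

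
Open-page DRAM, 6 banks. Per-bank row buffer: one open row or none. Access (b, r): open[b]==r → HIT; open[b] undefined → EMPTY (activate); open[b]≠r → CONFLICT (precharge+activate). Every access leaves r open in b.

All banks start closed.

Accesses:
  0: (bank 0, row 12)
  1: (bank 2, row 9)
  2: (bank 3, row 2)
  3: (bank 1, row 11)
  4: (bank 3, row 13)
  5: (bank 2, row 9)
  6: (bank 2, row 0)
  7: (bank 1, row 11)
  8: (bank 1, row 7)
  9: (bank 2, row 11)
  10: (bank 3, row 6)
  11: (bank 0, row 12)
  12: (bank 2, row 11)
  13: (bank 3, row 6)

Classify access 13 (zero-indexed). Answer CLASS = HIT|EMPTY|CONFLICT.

CLASS = HIT

0: bank 0 row 12 — prev None → EMPTY
1: bank 2 row 9 — prev None → EMPTY
2: bank 3 row 2 — prev None → EMPTY
3: bank 1 row 11 — prev None → EMPTY
4: bank 3 row 13 — prev 2 → CONFLICT
5: bank 2 row 9 — prev 9 → HIT
6: bank 2 row 0 — prev 9 → CONFLICT
7: bank 1 row 11 — prev 11 → HIT
8: bank 1 row 7 — prev 11 → CONFLICT
9: bank 2 row 11 — prev 0 → CONFLICT
10: bank 3 row 6 — prev 13 → CONFLICT
11: bank 0 row 12 — prev 12 → HIT
12: bank 2 row 11 — prev 11 → HIT
13: bank 3 row 6 — prev 6 → HIT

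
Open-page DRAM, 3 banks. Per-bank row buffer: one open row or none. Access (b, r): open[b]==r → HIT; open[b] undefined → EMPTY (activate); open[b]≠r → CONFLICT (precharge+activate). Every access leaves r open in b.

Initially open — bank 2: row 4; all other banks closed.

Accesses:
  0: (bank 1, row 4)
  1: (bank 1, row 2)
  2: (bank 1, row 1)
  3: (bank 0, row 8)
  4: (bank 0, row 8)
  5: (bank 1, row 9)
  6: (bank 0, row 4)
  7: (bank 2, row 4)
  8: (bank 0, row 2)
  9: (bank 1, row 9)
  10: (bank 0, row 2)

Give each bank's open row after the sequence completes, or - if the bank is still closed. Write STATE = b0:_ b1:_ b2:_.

STATE = b0:2 b1:9 b2:4

  [0] b1 r4: no row ⇒ E
  [1] b1 r2: had r4 ⇒ C
  [2] b1 r1: had r2 ⇒ C
  [3] b0 r8: no row ⇒ E
  [4] b0 r8: had r8 ⇒ H
  [5] b1 r9: had r1 ⇒ C
  [6] b0 r4: had r8 ⇒ C
  [7] b2 r4: had r4 ⇒ H
  [8] b0 r2: had r4 ⇒ C
  [9] b1 r9: had r9 ⇒ H
  [10] b0 r2: had r2 ⇒ H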